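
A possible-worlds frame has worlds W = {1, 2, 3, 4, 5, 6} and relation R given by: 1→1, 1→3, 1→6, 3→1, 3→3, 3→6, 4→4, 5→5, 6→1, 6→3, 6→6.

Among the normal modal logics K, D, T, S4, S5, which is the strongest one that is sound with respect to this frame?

K

Serial (axiom D): no — 2 has no R-successor.
Reflexive (axiom T): no — 2 is not related to itself.
Transitive (axiom 4): yes — every two-step R-path is closed by a direct edge.
Euclidean (axiom 5): yes — any two successors of a common world are R-related.
So F validates K; D would additionally require R to be serial. The strongest is K.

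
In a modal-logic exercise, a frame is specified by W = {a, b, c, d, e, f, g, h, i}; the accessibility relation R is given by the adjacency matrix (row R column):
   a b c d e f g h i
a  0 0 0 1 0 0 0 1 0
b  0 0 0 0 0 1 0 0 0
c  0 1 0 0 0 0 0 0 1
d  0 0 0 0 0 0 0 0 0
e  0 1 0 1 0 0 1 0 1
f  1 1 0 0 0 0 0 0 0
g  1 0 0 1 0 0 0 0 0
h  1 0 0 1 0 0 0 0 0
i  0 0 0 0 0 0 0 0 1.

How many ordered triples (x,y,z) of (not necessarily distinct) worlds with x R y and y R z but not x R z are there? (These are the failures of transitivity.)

Enumerating: (a,h,a), (b,f,a), (b,f,b), (c,b,f), (e,b,f), (e,g,a), (f,a,d), (f,a,h), (f,b,f), (g,a,h), (h,a,h).

11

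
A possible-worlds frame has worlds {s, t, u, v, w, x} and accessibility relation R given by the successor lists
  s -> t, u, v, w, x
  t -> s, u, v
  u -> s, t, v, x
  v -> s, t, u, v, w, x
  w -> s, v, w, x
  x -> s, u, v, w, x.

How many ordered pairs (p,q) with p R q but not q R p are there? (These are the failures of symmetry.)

R is symmetric; there are no such tuples.

0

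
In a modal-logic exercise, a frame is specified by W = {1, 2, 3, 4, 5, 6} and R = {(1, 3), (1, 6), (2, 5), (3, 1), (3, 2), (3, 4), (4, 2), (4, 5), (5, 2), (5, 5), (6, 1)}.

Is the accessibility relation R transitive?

No

Transitive: no — 1 R 3 and 3 R 2, but not 1 R 2.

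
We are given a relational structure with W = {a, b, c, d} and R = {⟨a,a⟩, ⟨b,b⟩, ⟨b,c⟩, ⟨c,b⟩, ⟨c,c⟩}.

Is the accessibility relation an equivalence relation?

Reflexive: no — d is not related to itself.
Symmetric: yes — every pair in R has its reverse in R.
Transitive: yes — every two-step R-path is closed by a direct edge.
So R is not an equivalence relation.

No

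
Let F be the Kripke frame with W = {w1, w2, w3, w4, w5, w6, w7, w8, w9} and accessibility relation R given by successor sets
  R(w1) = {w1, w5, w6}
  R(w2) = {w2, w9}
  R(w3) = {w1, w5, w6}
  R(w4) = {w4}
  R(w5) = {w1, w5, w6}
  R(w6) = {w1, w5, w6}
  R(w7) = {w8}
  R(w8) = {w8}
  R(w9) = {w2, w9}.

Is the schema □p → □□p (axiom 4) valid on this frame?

By correspondence theory, 4 is valid on a frame iff R is transitive.
Transitive: yes — every two-step R-path is closed by a direct edge.

Yes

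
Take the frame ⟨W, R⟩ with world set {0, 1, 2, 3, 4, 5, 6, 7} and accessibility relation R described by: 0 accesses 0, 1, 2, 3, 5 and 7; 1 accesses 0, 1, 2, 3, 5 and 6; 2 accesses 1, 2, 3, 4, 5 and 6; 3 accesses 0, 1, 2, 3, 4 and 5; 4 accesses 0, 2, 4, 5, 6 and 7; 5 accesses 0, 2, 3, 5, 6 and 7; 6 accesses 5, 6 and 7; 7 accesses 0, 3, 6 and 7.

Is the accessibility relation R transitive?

Transitive: no — 0 R 1 and 1 R 6, but not 0 R 6.

No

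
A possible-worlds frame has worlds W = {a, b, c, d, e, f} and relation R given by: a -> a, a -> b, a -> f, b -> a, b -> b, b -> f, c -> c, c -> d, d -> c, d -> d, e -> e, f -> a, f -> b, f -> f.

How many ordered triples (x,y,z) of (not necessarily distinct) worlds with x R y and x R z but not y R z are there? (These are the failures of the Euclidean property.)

R is Euclidean; there are no such tuples.

0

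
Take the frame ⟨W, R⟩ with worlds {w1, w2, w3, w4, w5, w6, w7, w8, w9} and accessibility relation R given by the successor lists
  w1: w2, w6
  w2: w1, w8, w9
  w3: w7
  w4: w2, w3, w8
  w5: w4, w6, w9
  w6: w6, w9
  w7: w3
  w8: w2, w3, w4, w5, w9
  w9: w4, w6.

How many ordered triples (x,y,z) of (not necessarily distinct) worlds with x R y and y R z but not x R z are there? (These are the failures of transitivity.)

34

Enumerating: (w1,w2,w1), (w1,w2,w8), (w1,w2,w9), (w1,w6,w9), (w2,w1,w2), (w2,w1,w6), (w2,w8,w2), (w2,w8,w3), (w2,w8,w4), (w2,w8,w5), (w2,w9,w4), (w2,w9,w6), … and 22 more.
Total: 34.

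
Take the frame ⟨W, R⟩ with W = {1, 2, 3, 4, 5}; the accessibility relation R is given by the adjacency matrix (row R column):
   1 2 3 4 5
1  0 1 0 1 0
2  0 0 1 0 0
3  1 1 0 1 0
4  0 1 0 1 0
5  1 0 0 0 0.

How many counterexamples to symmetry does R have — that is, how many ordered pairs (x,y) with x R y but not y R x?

Enumerating: (1,2), (1,4), (3,1), (3,4), (4,2), (5,1).

6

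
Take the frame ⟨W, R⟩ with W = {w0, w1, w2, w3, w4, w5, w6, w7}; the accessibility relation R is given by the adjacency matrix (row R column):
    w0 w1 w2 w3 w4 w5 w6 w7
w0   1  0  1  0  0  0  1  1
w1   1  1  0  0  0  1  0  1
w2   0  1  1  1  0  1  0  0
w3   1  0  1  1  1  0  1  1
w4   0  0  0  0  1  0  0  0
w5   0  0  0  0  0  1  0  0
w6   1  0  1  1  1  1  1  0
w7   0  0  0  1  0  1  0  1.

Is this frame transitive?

No

Transitive: no — w0 R w2 and w2 R w1, but not w0 R w1.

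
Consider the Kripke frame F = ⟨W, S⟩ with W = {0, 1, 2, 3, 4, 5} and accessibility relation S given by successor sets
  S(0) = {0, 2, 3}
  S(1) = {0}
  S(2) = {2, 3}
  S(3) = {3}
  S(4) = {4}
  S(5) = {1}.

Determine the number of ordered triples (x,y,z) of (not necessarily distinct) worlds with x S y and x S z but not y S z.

Enumerating: (0,2,0), (0,3,0), (0,3,2), (2,3,2), (5,1,1).

5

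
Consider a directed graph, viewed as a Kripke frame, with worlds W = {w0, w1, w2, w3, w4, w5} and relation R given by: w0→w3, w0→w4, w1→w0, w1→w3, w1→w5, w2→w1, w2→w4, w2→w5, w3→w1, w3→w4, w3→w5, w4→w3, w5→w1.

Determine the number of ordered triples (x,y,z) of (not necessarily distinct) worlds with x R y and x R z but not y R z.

25

Enumerating: (w0,w3,w3), (w0,w4,w4), (w1,w0,w0), (w1,w0,w5), (w1,w3,w0), (w1,w3,w3), (w1,w5,w0), (w1,w5,w3), (w1,w5,w5), (w2,w1,w1), (w2,w1,w4), (w2,w4,w1), … and 13 more.
Total: 25.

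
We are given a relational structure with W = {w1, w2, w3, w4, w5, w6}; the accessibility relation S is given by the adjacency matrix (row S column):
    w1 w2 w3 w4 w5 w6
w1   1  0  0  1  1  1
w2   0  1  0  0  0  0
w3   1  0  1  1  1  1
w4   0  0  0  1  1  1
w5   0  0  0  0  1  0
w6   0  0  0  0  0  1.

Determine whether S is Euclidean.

Euclidean: no — w1 S w5 and w1 S w4, but not w5 S w4.

No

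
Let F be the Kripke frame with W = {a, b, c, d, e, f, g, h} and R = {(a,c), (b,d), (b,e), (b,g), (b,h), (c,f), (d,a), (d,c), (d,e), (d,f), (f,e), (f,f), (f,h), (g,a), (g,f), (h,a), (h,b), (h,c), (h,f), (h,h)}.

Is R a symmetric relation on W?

Symmetric: no — a R c but not c R a.

No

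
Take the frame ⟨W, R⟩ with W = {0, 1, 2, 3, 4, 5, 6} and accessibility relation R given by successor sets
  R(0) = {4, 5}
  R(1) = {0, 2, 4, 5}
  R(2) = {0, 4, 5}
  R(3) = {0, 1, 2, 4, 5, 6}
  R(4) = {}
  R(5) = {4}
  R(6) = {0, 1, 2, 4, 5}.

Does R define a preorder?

Reflexive: no — 0 is not related to itself.
Transitive: yes — every two-step R-path is closed by a direct edge.
So R is not a preorder.

No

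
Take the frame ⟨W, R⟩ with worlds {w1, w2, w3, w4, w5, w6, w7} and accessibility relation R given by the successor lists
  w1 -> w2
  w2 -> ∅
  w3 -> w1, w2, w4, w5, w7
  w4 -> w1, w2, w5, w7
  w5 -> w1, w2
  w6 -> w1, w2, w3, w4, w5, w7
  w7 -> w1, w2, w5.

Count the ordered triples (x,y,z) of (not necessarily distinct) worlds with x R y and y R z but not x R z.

0

R is transitive; there are no such tuples.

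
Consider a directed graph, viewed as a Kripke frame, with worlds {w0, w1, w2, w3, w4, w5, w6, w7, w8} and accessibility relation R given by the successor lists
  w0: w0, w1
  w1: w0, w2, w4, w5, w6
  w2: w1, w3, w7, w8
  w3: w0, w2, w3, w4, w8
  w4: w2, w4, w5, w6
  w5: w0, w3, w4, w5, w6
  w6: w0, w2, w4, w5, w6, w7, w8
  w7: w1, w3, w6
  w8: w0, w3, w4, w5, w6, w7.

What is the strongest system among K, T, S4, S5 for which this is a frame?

K

Reflexive (axiom T): no — w1 is not related to itself.
Transitive (axiom 4): no — w0 R w1 and w1 R w2, but not w0 R w2.
Euclidean (axiom 5): no — w1 R w0 and w1 R w2, but not w0 R w2.
So F validates K; T would additionally require R to be reflexive. The strongest is K.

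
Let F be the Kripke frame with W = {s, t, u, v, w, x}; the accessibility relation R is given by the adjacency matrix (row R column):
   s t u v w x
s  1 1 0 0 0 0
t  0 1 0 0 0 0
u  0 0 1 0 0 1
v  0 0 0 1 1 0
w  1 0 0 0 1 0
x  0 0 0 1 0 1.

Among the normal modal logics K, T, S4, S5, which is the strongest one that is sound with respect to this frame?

T

Reflexive (axiom T): yes — every world is R-related to itself.
Transitive (axiom 4): no — u R x and x R v, but not u R v.
Euclidean (axiom 5): no — s R t and s R s, but not t R s.
So F validates K, T; S4 would additionally require R to be transitive. The strongest is T.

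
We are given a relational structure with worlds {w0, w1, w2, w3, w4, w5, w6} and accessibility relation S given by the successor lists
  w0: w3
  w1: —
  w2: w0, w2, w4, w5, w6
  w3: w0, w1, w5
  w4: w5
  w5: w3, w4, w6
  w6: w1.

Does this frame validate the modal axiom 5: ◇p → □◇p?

By correspondence theory, 5 is valid on a frame iff S is Euclidean.
Euclidean: no — w2 S w0 and w2 S w4, but not w0 S w4.

No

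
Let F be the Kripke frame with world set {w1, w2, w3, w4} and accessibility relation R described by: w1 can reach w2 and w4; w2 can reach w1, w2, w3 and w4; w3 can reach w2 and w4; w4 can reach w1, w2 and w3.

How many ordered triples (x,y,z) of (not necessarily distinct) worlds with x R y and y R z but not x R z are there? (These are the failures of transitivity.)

Enumerating: (w1,w2,w1), (w1,w2,w3), (w1,w4,w1), (w1,w4,w3), (w3,w2,w1), (w3,w2,w3), (w3,w4,w1), (w3,w4,w3), (w4,w1,w4), (w4,w2,w4), (w4,w3,w4).

11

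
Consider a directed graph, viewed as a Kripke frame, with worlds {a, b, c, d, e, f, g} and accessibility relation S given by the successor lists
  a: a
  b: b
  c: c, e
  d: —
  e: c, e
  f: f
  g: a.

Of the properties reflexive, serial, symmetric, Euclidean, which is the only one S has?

Euclidean

Reflexive: no — d is not related to itself.
Serial: no — d has no S-successor.
Symmetric: no — g S a but not a S g.
Euclidean: yes — any two successors of a common world are S-related.
Only Euclidean holds.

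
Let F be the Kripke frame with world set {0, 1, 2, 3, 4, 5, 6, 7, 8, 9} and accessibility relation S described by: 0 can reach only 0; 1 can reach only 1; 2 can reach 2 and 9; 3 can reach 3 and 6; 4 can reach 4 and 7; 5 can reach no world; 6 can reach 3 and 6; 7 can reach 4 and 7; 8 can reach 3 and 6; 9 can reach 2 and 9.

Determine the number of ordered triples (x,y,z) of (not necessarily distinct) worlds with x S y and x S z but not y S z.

S is Euclidean; there are no such tuples.

0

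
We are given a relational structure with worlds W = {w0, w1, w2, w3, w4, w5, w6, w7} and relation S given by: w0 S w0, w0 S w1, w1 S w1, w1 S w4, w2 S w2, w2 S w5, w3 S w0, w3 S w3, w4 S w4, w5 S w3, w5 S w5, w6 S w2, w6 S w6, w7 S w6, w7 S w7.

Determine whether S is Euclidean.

Euclidean: no — w0 S w1 and w0 S w0, but not w1 S w0.

No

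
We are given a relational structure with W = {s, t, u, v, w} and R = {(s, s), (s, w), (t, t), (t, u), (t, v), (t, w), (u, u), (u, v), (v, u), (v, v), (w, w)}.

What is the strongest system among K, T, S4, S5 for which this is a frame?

Reflexive (axiom T): yes — every world is R-related to itself.
Transitive (axiom 4): yes — every two-step R-path is closed by a direct edge.
Euclidean (axiom 5): no — t R u and t R w, but not u R w.
So F validates K, T, S4; S5 would additionally require R to be Euclidean. The strongest is S4.

S4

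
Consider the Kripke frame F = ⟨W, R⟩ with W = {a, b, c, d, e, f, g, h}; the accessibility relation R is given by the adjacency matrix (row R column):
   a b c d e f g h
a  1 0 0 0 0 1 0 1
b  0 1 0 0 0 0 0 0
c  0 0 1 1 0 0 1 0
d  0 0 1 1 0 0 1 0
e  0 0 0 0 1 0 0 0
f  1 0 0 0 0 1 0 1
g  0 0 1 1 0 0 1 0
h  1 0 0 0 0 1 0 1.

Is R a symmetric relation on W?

Yes

Symmetric: yes — every pair in R has its reverse in R.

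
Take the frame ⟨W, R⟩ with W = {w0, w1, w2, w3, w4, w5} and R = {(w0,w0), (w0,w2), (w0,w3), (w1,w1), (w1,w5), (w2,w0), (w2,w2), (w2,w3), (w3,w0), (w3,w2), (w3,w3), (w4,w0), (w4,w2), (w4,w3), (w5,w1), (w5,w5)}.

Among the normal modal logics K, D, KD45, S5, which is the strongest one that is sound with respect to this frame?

Serial (axiom D): yes — every world has a successor (e.g. w0 R w0).
Euclidean (axiom 5): yes — any two successors of a common world are R-related.
Transitive (axiom 4): yes — every two-step R-path is closed by a direct edge.
Reflexive (axiom T): no — w4 is not related to itself.
So F validates K, D, KD45; S5 would additionally require R to be reflexive. The strongest is KD45.

KD45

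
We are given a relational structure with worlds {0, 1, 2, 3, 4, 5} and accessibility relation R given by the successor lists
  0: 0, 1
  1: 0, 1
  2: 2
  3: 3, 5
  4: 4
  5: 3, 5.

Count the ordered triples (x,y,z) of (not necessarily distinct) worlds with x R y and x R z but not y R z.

0

R is Euclidean; there are no such tuples.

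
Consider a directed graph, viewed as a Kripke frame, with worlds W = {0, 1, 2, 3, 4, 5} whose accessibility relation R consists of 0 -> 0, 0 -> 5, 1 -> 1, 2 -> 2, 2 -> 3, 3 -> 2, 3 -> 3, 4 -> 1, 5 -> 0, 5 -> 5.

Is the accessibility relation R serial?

Yes

Serial: yes — every world has a successor (e.g. 0 R 0).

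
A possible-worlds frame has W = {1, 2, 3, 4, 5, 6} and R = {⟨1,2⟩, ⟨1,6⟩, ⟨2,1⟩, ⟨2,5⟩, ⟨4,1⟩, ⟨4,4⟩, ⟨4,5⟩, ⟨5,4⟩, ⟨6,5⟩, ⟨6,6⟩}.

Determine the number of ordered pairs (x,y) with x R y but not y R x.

4

Enumerating: (1,6), (2,5), (4,1), (6,5).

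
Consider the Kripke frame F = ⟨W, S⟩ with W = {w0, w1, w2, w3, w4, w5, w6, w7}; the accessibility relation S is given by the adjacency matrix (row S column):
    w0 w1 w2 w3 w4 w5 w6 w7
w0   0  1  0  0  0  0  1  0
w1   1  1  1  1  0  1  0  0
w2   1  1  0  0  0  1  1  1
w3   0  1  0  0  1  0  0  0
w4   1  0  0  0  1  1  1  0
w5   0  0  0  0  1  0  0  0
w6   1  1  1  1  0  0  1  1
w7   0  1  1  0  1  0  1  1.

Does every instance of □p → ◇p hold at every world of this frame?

Yes

Axiom D corresponds to the accessibility relation being serial.
Serial: yes — every world has a successor (e.g. w0 S w1).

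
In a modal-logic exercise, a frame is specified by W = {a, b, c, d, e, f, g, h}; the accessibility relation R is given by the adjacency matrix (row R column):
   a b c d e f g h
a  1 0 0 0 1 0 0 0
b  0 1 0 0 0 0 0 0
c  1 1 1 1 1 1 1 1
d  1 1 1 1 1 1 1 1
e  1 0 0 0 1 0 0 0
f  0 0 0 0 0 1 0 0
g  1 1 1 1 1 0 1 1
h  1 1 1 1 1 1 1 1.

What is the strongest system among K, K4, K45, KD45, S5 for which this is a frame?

K

Transitive (axiom 4): no — g R c and c R f, but not g R f.
Euclidean (axiom 5): no — c R a and c R b, but not a R b.
Serial (axiom D): yes — every world has a successor (e.g. a R a).
Reflexive (axiom T): yes — every world is R-related to itself.
So F validates K; K4 would additionally require R to be transitive. The strongest is K.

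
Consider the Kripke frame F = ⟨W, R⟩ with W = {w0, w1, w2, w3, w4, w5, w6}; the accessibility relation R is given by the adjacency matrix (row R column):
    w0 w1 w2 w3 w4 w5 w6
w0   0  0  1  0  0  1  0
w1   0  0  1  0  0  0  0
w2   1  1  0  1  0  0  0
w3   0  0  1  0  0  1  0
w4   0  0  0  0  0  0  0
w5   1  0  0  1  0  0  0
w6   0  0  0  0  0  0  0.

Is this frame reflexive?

Reflexive: no — w0 is not related to itself.

No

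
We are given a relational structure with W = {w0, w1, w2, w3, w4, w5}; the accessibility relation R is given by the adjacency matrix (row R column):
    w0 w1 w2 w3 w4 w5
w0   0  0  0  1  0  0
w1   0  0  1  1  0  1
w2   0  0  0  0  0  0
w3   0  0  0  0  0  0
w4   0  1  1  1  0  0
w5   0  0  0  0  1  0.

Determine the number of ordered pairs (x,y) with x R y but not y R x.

8

Enumerating: (w0,w3), (w1,w2), (w1,w3), (w1,w5), (w4,w1), (w4,w2), (w4,w3), (w5,w4).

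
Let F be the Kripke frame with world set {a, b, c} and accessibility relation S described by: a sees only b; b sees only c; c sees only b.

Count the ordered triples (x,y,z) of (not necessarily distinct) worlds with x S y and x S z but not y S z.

3

Enumerating: (a,b,b), (b,c,c), (c,b,b).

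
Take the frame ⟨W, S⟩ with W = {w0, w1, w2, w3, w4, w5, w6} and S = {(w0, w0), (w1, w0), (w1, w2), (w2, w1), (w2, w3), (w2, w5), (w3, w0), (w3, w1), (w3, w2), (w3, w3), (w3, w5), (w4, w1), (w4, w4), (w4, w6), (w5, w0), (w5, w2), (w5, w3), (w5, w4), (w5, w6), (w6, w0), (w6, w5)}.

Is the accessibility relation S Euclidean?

No

Euclidean: no — w1 S w0 and w1 S w2, but not w0 S w2.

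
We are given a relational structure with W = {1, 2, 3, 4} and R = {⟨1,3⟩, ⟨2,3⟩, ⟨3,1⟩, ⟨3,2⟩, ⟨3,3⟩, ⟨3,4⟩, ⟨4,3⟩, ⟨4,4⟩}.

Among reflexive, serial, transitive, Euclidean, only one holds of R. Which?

Reflexive: no — 1 is not related to itself.
Serial: yes — every world has a successor (e.g. 1 R 3).
Transitive: no — 1 R 3 and 3 R 2, but not 1 R 2.
Euclidean: no — 3 R 1 and 3 R 2, but not 1 R 2.
Only serial holds.

serial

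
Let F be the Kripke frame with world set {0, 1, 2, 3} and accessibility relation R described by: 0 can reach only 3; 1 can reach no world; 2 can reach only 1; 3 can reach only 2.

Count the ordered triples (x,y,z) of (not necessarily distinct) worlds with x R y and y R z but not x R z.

Enumerating: (0,3,2), (3,2,1).

2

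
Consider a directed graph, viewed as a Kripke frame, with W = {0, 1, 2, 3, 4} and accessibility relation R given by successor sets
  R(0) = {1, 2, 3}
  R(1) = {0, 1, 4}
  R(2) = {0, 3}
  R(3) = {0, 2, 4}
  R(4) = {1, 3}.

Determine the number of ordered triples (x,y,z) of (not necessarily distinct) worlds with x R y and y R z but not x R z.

22

Enumerating: (0,1,0), (0,1,4), (0,2,0), (0,3,0), (0,3,4), (1,0,2), (1,0,3), (1,4,3), (2,0,1), (2,0,2), (2,3,2), (2,3,4), … and 10 more.
Total: 22.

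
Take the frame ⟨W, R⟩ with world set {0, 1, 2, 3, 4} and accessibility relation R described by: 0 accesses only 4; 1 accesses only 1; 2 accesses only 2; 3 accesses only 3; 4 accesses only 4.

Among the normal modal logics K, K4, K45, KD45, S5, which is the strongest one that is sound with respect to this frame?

Transitive (axiom 4): yes — every two-step R-path is closed by a direct edge.
Euclidean (axiom 5): yes — any two successors of a common world are R-related.
Serial (axiom D): yes — every world has a successor (e.g. 0 R 4).
Reflexive (axiom T): no — 0 is not related to itself.
So F validates K, K4, K45, KD45; S5 would additionally require R to be reflexive. The strongest is KD45.

KD45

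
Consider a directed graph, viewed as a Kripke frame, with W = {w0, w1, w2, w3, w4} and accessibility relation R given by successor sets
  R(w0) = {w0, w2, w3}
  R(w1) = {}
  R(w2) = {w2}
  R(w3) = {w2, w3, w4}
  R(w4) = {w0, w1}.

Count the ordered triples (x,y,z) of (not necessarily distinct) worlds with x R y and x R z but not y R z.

Enumerating: (w0,w2,w0), (w0,w2,w3), (w0,w3,w0), (w3,w2,w3), (w3,w2,w4), (w3,w4,w2), (w3,w4,w3), (w3,w4,w4), (w4,w0,w1), (w4,w1,w0), (w4,w1,w1).

11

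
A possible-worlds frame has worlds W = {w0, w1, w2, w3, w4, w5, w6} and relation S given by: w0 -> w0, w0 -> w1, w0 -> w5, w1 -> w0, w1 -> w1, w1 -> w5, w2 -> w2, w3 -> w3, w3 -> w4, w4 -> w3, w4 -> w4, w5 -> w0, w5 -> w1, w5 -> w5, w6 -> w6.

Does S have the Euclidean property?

Yes

Euclidean: yes — any two successors of a common world are S-related.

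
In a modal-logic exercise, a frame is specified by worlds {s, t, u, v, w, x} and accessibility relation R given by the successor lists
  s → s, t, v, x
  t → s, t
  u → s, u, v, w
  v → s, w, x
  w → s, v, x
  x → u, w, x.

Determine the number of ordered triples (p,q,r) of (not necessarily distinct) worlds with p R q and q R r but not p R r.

Enumerating: (s,v,w), (s,x,u), (s,x,w), (t,s,v), (t,s,x), (u,s,t), (u,s,x), (u,v,x), (u,w,x), (v,s,t), (v,s,v), (v,w,v), … and 9 more.
Total: 21.

21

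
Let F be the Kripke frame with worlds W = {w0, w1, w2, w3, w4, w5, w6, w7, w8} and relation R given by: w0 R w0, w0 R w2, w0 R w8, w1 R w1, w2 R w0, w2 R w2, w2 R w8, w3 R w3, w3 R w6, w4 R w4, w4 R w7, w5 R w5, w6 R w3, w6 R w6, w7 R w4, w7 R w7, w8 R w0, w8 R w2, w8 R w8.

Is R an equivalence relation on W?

Reflexive: yes — every world is R-related to itself.
Symmetric: yes — every pair in R has its reverse in R.
Transitive: yes — every two-step R-path is closed by a direct edge.
So R is an equivalence relation.

Yes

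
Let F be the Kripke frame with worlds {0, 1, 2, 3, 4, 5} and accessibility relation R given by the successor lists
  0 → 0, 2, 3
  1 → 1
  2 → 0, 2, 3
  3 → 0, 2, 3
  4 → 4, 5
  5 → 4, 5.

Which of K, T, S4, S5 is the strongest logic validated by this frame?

S5

Reflexive (axiom T): yes — every world is R-related to itself.
Transitive (axiom 4): yes — every two-step R-path is closed by a direct edge.
Euclidean (axiom 5): yes — any two successors of a common world are R-related.
So F validates K, T, S4, S5. The strongest is S5.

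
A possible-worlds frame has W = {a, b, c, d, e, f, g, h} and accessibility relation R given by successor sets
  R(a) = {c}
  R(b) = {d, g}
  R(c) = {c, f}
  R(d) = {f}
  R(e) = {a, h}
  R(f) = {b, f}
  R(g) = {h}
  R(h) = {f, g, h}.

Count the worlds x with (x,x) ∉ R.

5

Enumerating: a, b, d, e, g.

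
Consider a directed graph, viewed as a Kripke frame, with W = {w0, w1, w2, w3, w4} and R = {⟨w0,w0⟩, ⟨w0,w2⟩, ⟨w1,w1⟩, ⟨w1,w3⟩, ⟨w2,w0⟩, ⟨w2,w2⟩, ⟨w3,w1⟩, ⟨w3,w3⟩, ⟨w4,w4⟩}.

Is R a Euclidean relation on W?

Yes

Euclidean: yes — any two successors of a common world are R-related.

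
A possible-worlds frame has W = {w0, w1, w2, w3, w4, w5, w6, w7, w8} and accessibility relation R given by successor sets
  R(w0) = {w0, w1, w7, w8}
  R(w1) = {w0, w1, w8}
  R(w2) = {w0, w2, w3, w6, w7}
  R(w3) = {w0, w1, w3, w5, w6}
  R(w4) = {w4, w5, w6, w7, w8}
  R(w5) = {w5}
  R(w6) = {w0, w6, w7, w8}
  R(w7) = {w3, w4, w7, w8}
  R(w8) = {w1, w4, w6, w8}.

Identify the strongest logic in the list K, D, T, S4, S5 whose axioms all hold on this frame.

T

Serial (axiom D): yes — every world has a successor (e.g. w0 R w0).
Reflexive (axiom T): yes — every world is R-related to itself.
Transitive (axiom 4): no — w0 R w7 and w7 R w3, but not w0 R w3.
Euclidean (axiom 5): no — w0 R w1 and w0 R w7, but not w1 R w7.
So F validates K, D, T; S4 would additionally require R to be transitive. The strongest is T.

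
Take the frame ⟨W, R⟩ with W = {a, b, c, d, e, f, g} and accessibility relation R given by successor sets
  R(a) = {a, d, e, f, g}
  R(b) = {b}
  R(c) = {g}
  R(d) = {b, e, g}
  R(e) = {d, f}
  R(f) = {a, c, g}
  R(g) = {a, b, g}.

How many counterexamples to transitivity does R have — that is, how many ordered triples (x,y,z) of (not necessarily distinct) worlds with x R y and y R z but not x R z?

21

Enumerating: (a,d,b), (a,f,c), (a,g,b), (c,g,a), (c,g,b), (d,e,d), (d,e,f), (d,g,a), (e,d,b), (e,d,e), (e,d,g), (e,f,a), … and 9 more.
Total: 21.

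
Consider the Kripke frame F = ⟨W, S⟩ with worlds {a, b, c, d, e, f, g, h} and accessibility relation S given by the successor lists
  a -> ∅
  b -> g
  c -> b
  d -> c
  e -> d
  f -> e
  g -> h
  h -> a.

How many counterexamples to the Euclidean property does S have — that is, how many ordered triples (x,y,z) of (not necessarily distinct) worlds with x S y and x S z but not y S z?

Enumerating: (b,g,g), (c,b,b), (d,c,c), (e,d,d), (f,e,e), (g,h,h), (h,a,a).

7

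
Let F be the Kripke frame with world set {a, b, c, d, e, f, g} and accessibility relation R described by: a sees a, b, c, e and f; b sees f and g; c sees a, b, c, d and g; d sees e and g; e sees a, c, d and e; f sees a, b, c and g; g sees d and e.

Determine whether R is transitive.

Transitive: no — a R b and b R g, but not a R g.

No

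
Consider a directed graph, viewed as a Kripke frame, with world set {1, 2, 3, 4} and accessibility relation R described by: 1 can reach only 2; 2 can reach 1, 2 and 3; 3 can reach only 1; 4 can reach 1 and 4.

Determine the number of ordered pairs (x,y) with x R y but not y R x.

3

Enumerating: (2,3), (3,1), (4,1).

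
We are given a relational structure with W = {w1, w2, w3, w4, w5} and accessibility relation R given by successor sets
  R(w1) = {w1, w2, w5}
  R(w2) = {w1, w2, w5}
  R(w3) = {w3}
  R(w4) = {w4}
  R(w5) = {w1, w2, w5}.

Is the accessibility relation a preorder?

Reflexive: yes — every world is R-related to itself.
Transitive: yes — every two-step R-path is closed by a direct edge.
So R is a preorder.

Yes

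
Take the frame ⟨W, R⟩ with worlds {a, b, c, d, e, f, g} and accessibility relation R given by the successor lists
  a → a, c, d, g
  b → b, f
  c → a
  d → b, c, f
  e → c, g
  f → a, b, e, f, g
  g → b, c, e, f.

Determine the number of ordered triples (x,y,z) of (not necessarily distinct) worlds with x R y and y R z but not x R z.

27

Enumerating: (a,d,b), (a,d,f), (a,g,b), (a,g,e), (a,g,f), (b,f,a), (b,f,e), (b,f,g), (c,a,c), (c,a,d), (c,a,g), (d,c,a), … and 15 more.
Total: 27.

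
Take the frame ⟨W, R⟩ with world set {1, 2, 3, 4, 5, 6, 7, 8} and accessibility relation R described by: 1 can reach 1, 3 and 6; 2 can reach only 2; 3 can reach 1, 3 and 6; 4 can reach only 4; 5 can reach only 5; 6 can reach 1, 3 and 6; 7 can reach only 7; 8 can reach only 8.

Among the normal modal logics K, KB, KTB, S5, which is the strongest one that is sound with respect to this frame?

Symmetric (axiom B): yes — every pair in R has its reverse in R.
Reflexive (axiom T): yes — every world is R-related to itself.
Euclidean (axiom 5): yes — any two successors of a common world are R-related.
So F validates K, KB, KTB, S5. The strongest is S5.

S5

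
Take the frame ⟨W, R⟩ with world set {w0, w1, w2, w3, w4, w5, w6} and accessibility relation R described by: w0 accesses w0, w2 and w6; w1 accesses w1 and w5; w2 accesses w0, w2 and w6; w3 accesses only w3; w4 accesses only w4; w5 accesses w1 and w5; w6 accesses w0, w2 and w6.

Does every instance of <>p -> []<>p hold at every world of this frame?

Axiom 5 corresponds to the accessibility relation being Euclidean.
Euclidean: yes — any two successors of a common world are R-related.

Yes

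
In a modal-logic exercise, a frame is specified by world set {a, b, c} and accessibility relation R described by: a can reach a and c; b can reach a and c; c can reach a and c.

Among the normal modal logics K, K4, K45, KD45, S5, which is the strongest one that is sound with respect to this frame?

KD45

Transitive (axiom 4): yes — every two-step R-path is closed by a direct edge.
Euclidean (axiom 5): yes — any two successors of a common world are R-related.
Serial (axiom D): yes — every world has a successor (e.g. a R a).
Reflexive (axiom T): no — b is not related to itself.
So F validates K, K4, K45, KD45; S5 would additionally require R to be reflexive. The strongest is KD45.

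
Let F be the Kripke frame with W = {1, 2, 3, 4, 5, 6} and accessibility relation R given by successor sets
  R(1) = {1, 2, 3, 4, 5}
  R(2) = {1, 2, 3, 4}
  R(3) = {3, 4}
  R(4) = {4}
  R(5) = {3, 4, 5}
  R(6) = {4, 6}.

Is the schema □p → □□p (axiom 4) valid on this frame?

No

Axiom 4 corresponds to the accessibility relation being transitive.
Transitive: no — 2 R 1 and 1 R 5, but not 2 R 5.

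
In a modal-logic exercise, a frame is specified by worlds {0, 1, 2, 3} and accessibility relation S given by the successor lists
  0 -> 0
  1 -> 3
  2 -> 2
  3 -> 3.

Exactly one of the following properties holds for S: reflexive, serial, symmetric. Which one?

Reflexive: no — 1 is not related to itself.
Serial: yes — every world has a successor (e.g. 0 S 0).
Symmetric: no — 1 S 3 but not 3 S 1.
Only serial holds.

serial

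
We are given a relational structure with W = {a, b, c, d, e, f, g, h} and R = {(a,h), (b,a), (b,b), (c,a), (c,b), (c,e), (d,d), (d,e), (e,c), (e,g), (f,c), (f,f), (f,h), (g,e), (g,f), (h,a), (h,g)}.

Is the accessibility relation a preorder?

Reflexive: no — a is not related to itself.
Transitive: no — a R h and h R g, but not a R g.
So R is not a preorder.

No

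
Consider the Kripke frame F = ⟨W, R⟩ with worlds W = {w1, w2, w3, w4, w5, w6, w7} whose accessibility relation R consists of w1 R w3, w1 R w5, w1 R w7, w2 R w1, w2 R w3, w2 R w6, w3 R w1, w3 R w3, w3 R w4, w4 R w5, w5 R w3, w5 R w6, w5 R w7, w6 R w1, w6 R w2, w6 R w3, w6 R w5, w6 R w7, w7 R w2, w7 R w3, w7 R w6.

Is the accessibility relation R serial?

Serial: yes — every world has a successor (e.g. w1 R w3).

Yes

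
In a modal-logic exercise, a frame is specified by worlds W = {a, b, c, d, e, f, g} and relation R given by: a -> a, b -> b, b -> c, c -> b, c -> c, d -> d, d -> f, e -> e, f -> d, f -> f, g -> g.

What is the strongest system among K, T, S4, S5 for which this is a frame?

Reflexive (axiom T): yes — every world is R-related to itself.
Transitive (axiom 4): yes — every two-step R-path is closed by a direct edge.
Euclidean (axiom 5): yes — any two successors of a common world are R-related.
So F validates K, T, S4, S5. The strongest is S5.

S5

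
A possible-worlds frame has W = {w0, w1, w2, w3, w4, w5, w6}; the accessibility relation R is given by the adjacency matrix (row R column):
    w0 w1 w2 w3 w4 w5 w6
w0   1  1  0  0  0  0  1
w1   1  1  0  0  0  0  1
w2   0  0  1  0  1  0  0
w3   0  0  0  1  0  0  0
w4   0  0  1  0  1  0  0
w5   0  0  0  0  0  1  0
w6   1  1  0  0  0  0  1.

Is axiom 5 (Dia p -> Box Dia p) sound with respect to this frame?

Axiom 5 corresponds to the accessibility relation being Euclidean.
Euclidean: yes — any two successors of a common world are R-related.

Yes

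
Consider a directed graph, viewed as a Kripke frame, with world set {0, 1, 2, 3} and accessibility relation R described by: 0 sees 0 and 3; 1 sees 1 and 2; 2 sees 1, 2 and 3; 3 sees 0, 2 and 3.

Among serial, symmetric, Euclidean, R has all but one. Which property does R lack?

Serial: yes — every world has a successor (e.g. 0 R 0).
Symmetric: yes — every pair in R has its reverse in R.
Euclidean: no — 2 R 1 and 2 R 3, but not 1 R 3.
Only Euclidean fails.

Euclidean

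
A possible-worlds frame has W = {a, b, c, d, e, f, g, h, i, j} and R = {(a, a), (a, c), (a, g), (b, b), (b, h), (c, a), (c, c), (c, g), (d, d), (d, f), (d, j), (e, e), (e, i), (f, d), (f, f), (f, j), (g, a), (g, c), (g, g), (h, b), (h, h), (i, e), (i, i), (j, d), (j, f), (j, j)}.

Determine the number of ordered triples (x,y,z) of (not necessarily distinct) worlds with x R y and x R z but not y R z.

R is Euclidean; there are no such tuples.

0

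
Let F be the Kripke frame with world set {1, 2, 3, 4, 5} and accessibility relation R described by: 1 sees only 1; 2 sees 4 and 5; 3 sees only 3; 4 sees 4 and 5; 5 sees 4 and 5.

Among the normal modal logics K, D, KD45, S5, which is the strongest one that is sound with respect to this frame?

KD45

Serial (axiom D): yes — every world has a successor (e.g. 1 R 1).
Euclidean (axiom 5): yes — any two successors of a common world are R-related.
Transitive (axiom 4): yes — every two-step R-path is closed by a direct edge.
Reflexive (axiom T): no — 2 is not related to itself.
So F validates K, D, KD45; S5 would additionally require R to be reflexive. The strongest is KD45.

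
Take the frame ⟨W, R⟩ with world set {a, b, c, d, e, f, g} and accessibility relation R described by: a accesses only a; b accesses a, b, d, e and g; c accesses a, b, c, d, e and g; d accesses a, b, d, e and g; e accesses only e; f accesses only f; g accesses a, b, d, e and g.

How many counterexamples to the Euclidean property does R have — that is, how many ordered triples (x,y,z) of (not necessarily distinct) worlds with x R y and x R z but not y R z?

37

Enumerating: (b,a,b), (b,a,d), (b,a,e), (b,a,g), (b,e,a), (b,e,b), (b,e,d), (b,e,g), (c,a,b), (c,a,c), (c,a,d), (c,a,e), … and 25 more.
Total: 37.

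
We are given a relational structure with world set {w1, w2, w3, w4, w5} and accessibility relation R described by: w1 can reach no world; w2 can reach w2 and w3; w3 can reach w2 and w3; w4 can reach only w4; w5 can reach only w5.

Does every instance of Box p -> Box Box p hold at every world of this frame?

Yes

The schema 4 characterises exactly the transitive frames.
Transitive: yes — every two-step R-path is closed by a direct edge.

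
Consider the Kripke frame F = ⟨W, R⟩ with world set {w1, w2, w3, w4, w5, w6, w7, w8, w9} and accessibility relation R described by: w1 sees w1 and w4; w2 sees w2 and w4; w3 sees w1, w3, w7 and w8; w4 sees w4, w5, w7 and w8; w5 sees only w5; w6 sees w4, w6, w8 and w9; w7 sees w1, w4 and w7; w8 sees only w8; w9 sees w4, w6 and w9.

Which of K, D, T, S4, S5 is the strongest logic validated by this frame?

T

Serial (axiom D): yes — every world has a successor (e.g. w1 R w1).
Reflexive (axiom T): yes — every world is R-related to itself.
Transitive (axiom 4): no — w1 R w4 and w4 R w5, but not w1 R w5.
Euclidean (axiom 5): no — w3 R w1 and w3 R w7, but not w1 R w7.
So F validates K, D, T; S4 would additionally require R to be transitive. The strongest is T.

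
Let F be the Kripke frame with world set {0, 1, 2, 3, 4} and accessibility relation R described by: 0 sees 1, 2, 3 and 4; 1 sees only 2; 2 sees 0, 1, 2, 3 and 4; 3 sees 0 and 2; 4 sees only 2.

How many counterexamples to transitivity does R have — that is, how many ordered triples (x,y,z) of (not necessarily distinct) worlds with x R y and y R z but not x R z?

Enumerating: (0,2,0), (0,3,0), (1,2,0), (1,2,1), (1,2,3), (1,2,4), (3,0,1), (3,0,3), (3,0,4), (3,2,1), (3,2,3), (3,2,4), (4,2,0), (4,2,1), (4,2,3), (4,2,4).

16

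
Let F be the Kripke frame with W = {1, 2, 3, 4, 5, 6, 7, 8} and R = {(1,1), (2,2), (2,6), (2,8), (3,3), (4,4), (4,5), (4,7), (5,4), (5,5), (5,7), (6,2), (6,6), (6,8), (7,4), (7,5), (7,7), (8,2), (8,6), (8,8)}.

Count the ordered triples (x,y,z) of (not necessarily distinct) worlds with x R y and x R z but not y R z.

R is Euclidean; there are no such tuples.

0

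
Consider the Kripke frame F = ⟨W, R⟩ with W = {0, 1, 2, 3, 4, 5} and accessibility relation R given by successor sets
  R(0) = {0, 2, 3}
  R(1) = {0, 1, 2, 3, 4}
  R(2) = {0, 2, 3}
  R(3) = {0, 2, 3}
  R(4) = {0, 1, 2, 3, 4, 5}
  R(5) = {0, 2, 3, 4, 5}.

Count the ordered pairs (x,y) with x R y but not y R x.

Enumerating: (1,0), (1,2), (1,3), (4,0), (4,2), (4,3), (5,0), (5,2), (5,3).

9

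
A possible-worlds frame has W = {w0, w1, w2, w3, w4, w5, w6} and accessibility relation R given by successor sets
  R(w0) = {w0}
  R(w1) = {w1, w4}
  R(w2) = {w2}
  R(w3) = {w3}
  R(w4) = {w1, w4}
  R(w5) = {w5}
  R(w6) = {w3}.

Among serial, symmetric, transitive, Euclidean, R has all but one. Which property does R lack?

symmetric

Serial: yes — every world has a successor (e.g. w0 R w0).
Symmetric: no — w6 R w3 but not w3 R w6.
Transitive: yes — every two-step R-path is closed by a direct edge.
Euclidean: yes — any two successors of a common world are R-related.
Only symmetric fails.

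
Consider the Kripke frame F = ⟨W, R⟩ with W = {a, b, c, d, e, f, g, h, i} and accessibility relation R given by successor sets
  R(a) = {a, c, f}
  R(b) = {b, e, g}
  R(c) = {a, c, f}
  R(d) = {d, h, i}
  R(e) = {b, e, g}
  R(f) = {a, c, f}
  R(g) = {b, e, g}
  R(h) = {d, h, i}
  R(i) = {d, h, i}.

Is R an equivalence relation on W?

Reflexive: yes — every world is R-related to itself.
Symmetric: yes — every pair in R has its reverse in R.
Transitive: yes — every two-step R-path is closed by a direct edge.
So R is an equivalence relation.

Yes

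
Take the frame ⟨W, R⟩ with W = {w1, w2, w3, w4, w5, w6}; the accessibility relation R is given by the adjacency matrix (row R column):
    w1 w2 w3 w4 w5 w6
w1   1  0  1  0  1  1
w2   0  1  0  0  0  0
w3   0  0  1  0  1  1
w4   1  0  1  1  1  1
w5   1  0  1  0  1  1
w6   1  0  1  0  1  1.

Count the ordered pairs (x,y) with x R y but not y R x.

5

Enumerating: (w1,w3), (w4,w1), (w4,w3), (w4,w5), (w4,w6).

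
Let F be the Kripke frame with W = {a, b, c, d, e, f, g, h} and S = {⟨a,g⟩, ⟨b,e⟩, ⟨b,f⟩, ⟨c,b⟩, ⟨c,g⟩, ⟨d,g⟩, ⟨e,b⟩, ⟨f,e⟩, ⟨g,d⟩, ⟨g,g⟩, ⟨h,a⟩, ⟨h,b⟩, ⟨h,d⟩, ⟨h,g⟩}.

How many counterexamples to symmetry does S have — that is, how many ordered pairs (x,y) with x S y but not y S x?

Enumerating: (a,g), (b,f), (c,b), (c,g), (f,e), (h,a), (h,b), (h,d), (h,g).

9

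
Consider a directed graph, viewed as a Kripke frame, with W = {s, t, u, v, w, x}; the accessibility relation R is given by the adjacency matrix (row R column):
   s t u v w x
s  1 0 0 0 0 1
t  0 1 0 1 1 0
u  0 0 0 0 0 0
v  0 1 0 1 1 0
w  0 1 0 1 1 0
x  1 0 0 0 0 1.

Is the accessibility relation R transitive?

Yes

Transitive: yes — every two-step R-path is closed by a direct edge.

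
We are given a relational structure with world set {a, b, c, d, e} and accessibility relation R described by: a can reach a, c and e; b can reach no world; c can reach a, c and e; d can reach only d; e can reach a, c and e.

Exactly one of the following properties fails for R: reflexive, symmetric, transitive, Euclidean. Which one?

Reflexive: no — b is not related to itself.
Symmetric: yes — every pair in R has its reverse in R.
Transitive: yes — every two-step R-path is closed by a direct edge.
Euclidean: yes — any two successors of a common world are R-related.
Only reflexive fails.

reflexive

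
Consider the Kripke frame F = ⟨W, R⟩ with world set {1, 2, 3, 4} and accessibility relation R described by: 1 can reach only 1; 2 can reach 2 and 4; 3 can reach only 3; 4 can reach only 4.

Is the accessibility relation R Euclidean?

Euclidean: no — 2 R 4 and 2 R 2, but not 4 R 2.

No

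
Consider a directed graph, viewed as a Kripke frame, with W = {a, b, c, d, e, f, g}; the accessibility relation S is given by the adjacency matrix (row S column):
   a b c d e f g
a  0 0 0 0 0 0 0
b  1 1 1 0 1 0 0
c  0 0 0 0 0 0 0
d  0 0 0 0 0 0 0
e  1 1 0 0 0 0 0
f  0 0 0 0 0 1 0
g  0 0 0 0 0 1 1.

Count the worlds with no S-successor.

Enumerating: a, c, d.

3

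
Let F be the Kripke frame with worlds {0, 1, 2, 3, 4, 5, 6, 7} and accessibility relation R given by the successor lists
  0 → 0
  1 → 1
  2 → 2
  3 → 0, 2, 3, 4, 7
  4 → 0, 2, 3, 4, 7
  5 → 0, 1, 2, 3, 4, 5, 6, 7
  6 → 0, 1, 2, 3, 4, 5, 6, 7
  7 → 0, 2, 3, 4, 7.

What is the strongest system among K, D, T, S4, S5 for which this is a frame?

Serial (axiom D): yes — every world has a successor (e.g. 0 R 0).
Reflexive (axiom T): yes — every world is R-related to itself.
Transitive (axiom 4): yes — every two-step R-path is closed by a direct edge.
Euclidean (axiom 5): no — 3 R 0 and 3 R 2, but not 0 R 2.
So F validates K, D, T, S4; S5 would additionally require R to be Euclidean. The strongest is S4.

S4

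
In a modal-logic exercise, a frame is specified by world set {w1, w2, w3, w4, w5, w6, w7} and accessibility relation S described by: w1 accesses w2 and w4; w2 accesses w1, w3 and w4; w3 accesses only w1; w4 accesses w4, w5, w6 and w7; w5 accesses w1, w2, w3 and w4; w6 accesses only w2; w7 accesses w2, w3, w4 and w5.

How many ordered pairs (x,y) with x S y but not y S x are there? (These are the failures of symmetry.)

Enumerating: (w1,w4), (w2,w3), (w2,w4), (w3,w1), (w4,w6), (w5,w1), (w5,w2), (w5,w3), (w6,w2), (w7,w2), (w7,w3), (w7,w5).

12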